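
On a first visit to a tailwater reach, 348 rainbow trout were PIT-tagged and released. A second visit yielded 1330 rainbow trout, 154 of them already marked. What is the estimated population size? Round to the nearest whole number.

If marked individuals mix randomly, R/C ≈ M/N, giving N ≈ M·C/R.
N = (348 × 1330) / 154 = 462840 / 154 ≈ 3005.45 → 3005

N ≈ 3005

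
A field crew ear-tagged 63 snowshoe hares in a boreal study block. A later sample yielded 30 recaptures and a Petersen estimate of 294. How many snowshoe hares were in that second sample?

From N = M·C/R: C = N·R / M = 294·30 / 63 = 8820 / 63 = 140.

C = 140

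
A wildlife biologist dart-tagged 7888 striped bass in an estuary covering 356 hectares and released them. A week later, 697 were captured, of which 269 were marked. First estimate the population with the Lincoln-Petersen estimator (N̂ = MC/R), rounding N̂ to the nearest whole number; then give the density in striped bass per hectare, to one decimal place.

density ≈ 57.4 striped bass per hectare

N̂ = 7888·697/269 = 5497936/269 ≈ 20438.4 → 20438
Density = N̂ / area = 20438 / 356 ≈ 57.41 → 57.4 per hectare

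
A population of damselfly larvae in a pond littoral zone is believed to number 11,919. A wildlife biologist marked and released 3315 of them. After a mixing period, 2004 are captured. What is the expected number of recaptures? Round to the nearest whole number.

The marked fraction of the population is 3315/11919, so in a sample of 2004 expect C·(M/N) marked.
E[R] = 3315 × 2004 / 11919 = 6643260 / 11919 ≈ 557.4 → 557

expected recaptures ≈ 557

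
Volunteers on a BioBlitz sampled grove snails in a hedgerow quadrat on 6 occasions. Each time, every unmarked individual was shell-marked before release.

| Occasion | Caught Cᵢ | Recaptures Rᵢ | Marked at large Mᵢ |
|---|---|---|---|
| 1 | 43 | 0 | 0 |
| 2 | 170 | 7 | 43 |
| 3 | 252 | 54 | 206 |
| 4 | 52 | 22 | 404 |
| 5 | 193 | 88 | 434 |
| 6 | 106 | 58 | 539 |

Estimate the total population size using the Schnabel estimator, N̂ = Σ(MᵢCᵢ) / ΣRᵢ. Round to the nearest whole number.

N ≈ 966

Σ MᵢCᵢ = 0·43 + 43·170 + 206·252 + 404·52 + 434·193 + 539·106 = 0 + 7310 + 51912 + 21008 + 83762 + 57134 = 221126
Σ Rᵢ = 0 + 7 + 54 + 22 + 88 + 58 = 229
N̂ = 221126 / 229 ≈ 965.6 → 966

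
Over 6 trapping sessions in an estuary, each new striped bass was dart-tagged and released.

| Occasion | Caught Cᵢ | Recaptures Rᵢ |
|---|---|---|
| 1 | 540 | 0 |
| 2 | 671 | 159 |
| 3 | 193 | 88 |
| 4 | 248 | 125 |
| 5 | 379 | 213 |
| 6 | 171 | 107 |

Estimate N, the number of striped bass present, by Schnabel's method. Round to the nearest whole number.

N ≈ 2290

Marked at large before each occasion: Mᵢ = Σⱼ<ᵢ (Cⱼ − Rⱼ) → M1=0, M2=540, M3=1052, M4=1157, M5=1280, M6=1446
Σ MᵢCᵢ = 0·540 + 540·671 + 1052·193 + 1157·248 + 1280·379 + 1446·171 = 0 + 362340 + 203036 + 286936 + 485120 + 247266 = 1584698
Σ Rᵢ = 0 + 159 + 88 + 125 + 213 + 107 = 692
N̂ = 1584698 / 692 ≈ 2290.0 → 2290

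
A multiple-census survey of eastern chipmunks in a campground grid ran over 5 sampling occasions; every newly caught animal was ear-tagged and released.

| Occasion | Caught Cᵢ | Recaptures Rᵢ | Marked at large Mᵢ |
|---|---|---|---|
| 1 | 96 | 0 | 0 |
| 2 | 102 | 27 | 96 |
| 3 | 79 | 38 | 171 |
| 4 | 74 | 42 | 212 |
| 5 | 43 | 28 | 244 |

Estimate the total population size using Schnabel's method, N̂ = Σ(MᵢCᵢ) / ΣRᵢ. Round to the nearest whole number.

N ≈ 367

Σ MᵢCᵢ = 0·96 + 96·102 + 171·79 + 212·74 + 244·43 = 0 + 9792 + 13509 + 15688 + 10492 = 49481
Σ Rᵢ = 0 + 27 + 38 + 42 + 28 = 135
N̂ = 49481 / 135 ≈ 366.5 → 367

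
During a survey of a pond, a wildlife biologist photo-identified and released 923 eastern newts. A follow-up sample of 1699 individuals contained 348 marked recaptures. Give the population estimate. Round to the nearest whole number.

N ≈ 4506

The marked fraction in the recapture sample should equal the marked fraction in the population: 348/1699 = 923/N.
N = (923 × 1699) / 348 = 1568177 / 348 ≈ 4506.3 → 4506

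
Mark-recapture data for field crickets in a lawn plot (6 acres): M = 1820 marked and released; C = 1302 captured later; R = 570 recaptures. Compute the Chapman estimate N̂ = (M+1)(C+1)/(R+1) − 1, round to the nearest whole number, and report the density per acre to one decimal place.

N̂ = 1821·1303/571 − 1 = 2372763/571 − 1 ≈ 4154.45 → 4154
Density = N̂ / area = 4154 / 6 ≈ 692.33 → 692.3 per acre

density ≈ 692.3 field crickets per acre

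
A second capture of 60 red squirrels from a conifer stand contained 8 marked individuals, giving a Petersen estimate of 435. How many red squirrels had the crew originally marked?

M = 58

From N = M·C/R: M = N·R / C = 435·8 / 60 = 3480 / 60 = 58.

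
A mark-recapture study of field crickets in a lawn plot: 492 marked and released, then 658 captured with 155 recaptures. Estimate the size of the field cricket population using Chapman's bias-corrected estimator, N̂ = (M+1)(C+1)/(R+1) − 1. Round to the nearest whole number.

N ≈ 2082

N̂ = (492+1)(658+1)/(155+1) − 1 = 493·659/156 − 1
= 324887/156 − 1 ≈ 2082.6 − 1 ≈ 2081.6 → 2082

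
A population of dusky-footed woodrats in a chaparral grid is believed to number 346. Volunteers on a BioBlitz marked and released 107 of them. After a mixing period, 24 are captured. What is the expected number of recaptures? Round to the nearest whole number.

expected recaptures ≈ 7

Expected recaptures E[R] = M·C / N.
E[R] = 107 × 24 / 346 = 2568 / 346 ≈ 7.4 → 7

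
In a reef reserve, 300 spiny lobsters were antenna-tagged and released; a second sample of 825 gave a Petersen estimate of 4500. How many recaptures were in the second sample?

R = 55

From N = M·C/R: R = M·C / N = 300·825 / 4500 = 247500 / 4500 = 55.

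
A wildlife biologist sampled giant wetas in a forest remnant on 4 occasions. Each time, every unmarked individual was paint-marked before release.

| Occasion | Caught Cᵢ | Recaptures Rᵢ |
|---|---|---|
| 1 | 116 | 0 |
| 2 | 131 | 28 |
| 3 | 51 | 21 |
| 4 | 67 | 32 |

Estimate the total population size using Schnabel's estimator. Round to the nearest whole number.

Marked at large before each occasion: Mᵢ = Σⱼ<ᵢ (Cⱼ − Rⱼ) → M1=0, M2=116, M3=219, M4=249
Σ MᵢCᵢ = 0·116 + 116·131 + 219·51 + 249·67 = 0 + 15196 + 11169 + 16683 = 43048
Σ Rᵢ = 0 + 28 + 21 + 32 = 81
N̂ = 43048 / 81 ≈ 531.46 → 531

N ≈ 531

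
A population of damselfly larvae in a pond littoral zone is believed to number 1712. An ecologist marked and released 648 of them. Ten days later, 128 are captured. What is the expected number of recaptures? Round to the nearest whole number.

Expected recaptures E[R] = M·C / N.
E[R] = 648 × 128 / 1712 = 82944 / 1712 ≈ 48.4 → 48

expected recaptures ≈ 48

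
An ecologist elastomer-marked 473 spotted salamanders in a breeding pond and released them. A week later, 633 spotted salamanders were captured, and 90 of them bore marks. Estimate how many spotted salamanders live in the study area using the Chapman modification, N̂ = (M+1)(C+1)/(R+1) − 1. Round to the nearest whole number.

N ≈ 3301

N̂ = (473+1)(633+1)/(90+1) − 1 = 474·634/91 − 1
= 300516/91 − 1 ≈ 3302.4 − 1 ≈ 3301.4 → 3301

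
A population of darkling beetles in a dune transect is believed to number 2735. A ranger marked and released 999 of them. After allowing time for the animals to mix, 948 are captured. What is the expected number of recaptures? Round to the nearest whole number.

expected recaptures ≈ 346

The marked fraction of the population is 999/2735, so in a sample of 948 expect C·(M/N) marked.
E[R] = 999 × 948 / 2735 = 947052 / 2735 ≈ 346.3 → 346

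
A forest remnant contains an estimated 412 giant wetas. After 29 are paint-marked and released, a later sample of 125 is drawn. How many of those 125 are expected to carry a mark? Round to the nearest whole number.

expected recaptures ≈ 9

The marked fraction of the population is 29/412, so in a sample of 125 expect C·(M/N) marked.
E[R] = 29 × 125 / 412 = 3625 / 412 ≈ 8.8 → 9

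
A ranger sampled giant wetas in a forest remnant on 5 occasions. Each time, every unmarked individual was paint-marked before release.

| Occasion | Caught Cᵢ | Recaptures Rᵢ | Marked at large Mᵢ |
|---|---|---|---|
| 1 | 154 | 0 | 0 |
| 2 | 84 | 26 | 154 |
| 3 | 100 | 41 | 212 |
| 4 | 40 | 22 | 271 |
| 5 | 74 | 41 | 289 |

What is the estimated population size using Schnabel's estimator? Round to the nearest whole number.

N ≈ 510

Σ MᵢCᵢ = 0·154 + 154·84 + 212·100 + 271·40 + 289·74 = 0 + 12936 + 21200 + 10840 + 21386 = 66362
Σ Rᵢ = 0 + 26 + 41 + 22 + 41 = 130
N̂ = 66362 / 130 ≈ 510.48 → 510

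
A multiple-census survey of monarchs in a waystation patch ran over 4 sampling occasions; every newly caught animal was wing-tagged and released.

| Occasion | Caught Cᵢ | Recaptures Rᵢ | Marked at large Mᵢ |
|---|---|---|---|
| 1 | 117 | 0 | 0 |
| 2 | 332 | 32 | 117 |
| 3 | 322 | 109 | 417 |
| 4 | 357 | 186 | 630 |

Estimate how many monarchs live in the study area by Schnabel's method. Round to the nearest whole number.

N ≈ 1217

Σ MᵢCᵢ = 0·117 + 117·332 + 417·322 + 630·357 = 0 + 38844 + 134274 + 224910 = 398028
Σ Rᵢ = 0 + 32 + 109 + 186 = 327
N̂ = 398028 / 327 ≈ 1217.2 → 1217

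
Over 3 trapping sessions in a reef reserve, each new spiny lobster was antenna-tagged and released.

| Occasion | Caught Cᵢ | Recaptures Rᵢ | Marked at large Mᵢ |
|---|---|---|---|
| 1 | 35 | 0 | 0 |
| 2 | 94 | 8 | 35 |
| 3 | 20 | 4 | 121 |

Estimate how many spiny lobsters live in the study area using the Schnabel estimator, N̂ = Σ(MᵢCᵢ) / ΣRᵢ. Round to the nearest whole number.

Σ MᵢCᵢ = 0·35 + 35·94 + 121·20 = 0 + 3290 + 2420 = 5710
Σ Rᵢ = 0 + 8 + 4 = 12
N̂ = 5710 / 12 ≈ 475.8 → 476

N ≈ 476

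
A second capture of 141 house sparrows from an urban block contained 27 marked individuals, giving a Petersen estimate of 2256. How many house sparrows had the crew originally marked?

From N = M·C/R: M = N·R / C = 2256·27 / 141 = 60912 / 141 = 432.

M = 432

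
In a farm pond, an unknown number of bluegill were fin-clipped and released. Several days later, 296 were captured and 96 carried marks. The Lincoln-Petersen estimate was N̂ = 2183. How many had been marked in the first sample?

From N = M·C/R: M = N·R / C = 2183·96 / 296 = 209568 / 296 = 708.

M = 708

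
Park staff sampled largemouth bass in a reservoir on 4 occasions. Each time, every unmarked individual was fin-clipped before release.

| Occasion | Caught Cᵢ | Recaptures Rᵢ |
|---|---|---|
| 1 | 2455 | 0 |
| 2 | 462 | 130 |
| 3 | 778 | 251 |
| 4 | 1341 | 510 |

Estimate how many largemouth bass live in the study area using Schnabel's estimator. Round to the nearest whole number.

Marked at large before each occasion: Mᵢ = Σⱼ<ᵢ (Cⱼ − Rⱼ) → M1=0, M2=2455, M3=2787, M4=3314
Σ MᵢCᵢ = 0·2455 + 2455·462 + 2787·778 + 3314·1341 = 0 + 1134210 + 2168286 + 4444074 = 7746570
Σ Rᵢ = 0 + 130 + 251 + 510 = 891
N̂ = 7746570 / 891 ≈ 8694.2 → 8694

N ≈ 8694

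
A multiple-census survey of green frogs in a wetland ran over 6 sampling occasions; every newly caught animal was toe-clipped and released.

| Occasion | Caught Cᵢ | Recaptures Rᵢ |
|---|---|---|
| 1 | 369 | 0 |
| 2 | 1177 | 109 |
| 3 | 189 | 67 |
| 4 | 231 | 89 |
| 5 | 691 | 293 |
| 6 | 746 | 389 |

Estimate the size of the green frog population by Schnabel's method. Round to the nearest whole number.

N ≈ 4020

Marked at large before each occasion: Mᵢ = Σⱼ<ᵢ (Cⱼ − Rⱼ) → M1=0, M2=369, M3=1437, M4=1559, M5=1701, M6=2099
Σ MᵢCᵢ = 0·369 + 369·1177 + 1437·189 + 1559·231 + 1701·691 + 2099·746 = 0 + 434313 + 271593 + 360129 + 1175391 + 1565854 = 3807280
Σ Rᵢ = 0 + 109 + 67 + 89 + 293 + 389 = 947
N̂ = 3807280 / 947 ≈ 4020.4 → 4020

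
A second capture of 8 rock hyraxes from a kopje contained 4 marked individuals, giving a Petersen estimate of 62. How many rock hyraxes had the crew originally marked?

M = 31

From N = M·C/R: M = N·R / C = 62·4 / 8 = 248 / 8 = 31.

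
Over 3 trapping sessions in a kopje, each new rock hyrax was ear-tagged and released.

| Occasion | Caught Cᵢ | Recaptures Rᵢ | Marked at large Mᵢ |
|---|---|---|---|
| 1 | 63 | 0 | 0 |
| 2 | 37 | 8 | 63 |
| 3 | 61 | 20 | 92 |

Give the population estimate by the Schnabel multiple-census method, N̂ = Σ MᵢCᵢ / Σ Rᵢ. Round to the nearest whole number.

N ≈ 284

Σ MᵢCᵢ = 0·63 + 63·37 + 92·61 = 0 + 2331 + 5612 = 7943
Σ Rᵢ = 0 + 8 + 20 = 28
N̂ = 7943 / 28 ≈ 283.7 → 284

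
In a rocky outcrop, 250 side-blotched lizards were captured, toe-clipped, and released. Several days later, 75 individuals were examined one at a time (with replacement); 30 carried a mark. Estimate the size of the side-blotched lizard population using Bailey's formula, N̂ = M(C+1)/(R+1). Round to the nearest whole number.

N̂ = 250·(75+1)/(30+1) = 250·76/31 = 19000/31 ≈ 612.9 → 613

N ≈ 613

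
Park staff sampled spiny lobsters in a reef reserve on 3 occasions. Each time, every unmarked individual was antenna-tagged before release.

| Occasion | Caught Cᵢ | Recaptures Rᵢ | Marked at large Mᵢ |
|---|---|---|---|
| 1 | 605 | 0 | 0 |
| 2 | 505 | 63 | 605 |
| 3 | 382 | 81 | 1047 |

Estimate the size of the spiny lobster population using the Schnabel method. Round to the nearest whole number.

N ≈ 4899

Σ MᵢCᵢ = 0·605 + 605·505 + 1047·382 = 0 + 305525 + 399954 = 705479
Σ Rᵢ = 0 + 63 + 81 = 144
N̂ = 705479 / 144 ≈ 4899.2 → 4899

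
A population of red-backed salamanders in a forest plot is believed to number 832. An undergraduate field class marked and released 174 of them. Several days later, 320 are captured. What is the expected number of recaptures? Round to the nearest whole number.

expected recaptures ≈ 67

The marked fraction of the population is 174/832, so in a sample of 320 expect C·(M/N) marked.
E[R] = 174 × 320 / 832 = 55680 / 832 ≈ 66.9 → 67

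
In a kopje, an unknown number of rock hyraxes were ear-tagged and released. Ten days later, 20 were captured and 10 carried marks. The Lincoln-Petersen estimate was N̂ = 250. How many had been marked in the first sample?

M = 125

From N = M·C/R: M = N·R / C = 250·10 / 20 = 2500 / 20 = 125.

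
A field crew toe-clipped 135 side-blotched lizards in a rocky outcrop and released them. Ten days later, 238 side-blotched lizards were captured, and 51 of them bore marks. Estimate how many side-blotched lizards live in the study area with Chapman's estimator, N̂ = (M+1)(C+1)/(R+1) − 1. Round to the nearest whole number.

N̂ = (135+1)(238+1)/(51+1) − 1 = 136·239/52 − 1
= 32504/52 − 1 ≈ 625.1 − 1 ≈ 624.1 → 624

N ≈ 624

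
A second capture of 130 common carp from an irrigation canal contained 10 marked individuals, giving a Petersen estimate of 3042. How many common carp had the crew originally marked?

From N = M·C/R: M = N·R / C = 3042·10 / 130 = 30420 / 130 = 234.

M = 234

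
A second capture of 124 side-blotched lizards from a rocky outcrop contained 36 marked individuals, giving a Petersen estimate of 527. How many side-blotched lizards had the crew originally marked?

M = 153

From N = M·C/R: M = N·R / C = 527·36 / 124 = 18972 / 124 = 153.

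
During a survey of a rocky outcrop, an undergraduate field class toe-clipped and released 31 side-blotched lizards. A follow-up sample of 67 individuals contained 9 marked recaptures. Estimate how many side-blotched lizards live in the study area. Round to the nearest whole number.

N ≈ 231

If marked individuals mix randomly, R/C ≈ M/N, giving N ≈ M·C/R.
N = (31 × 67) / 9 = 2077 / 9 ≈ 230.8 → 231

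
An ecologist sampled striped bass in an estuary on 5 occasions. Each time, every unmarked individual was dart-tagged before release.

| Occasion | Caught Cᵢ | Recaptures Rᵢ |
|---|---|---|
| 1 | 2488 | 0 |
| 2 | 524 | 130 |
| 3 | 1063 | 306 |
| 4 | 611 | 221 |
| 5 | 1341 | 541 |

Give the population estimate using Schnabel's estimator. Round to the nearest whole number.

Marked at large before each occasion: Mᵢ = Σⱼ<ᵢ (Cⱼ − Rⱼ) → M1=0, M2=2488, M3=2882, M4=3639, M5=4029
Σ MᵢCᵢ = 0·2488 + 2488·524 + 2882·1063 + 3639·611 + 4029·1341 = 0 + 1303712 + 3063566 + 2223429 + 5402889 = 11993596
Σ Rᵢ = 0 + 130 + 306 + 221 + 541 = 1198
N̂ = 11993596 / 1198 ≈ 10011.3 → 10011

N ≈ 10,011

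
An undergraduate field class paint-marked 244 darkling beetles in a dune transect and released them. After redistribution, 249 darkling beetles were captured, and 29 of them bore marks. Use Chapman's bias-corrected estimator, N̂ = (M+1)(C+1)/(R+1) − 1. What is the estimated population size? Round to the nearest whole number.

N ≈ 2041

N̂ = (244+1)(249+1)/(29+1) − 1 = 245·250/30 − 1
= 61250/30 − 1 ≈ 2041.7 − 1 ≈ 2040.7 → 2041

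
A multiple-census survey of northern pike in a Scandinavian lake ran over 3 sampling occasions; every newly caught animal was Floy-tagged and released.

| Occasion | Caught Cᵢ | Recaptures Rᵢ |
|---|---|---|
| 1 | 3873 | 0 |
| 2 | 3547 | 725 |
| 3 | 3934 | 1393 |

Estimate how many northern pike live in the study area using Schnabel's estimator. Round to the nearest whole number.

Marked at large before each occasion: Mᵢ = Σⱼ<ᵢ (Cⱼ − Rⱼ) → M1=0, M2=3873, M3=6695
Σ MᵢCᵢ = 0·3873 + 3873·3547 + 6695·3934 = 0 + 13737531 + 26338130 = 40075661
Σ Rᵢ = 0 + 725 + 1393 = 2118
N̂ = 40075661 / 2118 ≈ 18921.46 → 18921

N ≈ 18,921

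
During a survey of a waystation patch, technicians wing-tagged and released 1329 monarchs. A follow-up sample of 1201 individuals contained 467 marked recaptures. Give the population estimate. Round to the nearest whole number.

The marked fraction in the recapture sample should equal the marked fraction in the population: 467/1201 = 1329/N.
N = (1329 × 1201) / 467 = 1596129 / 467 ≈ 3417.8 → 3418

N ≈ 3418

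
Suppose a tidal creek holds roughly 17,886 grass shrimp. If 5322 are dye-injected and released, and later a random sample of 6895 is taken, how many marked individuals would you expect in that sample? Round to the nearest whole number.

The marked fraction of the population is 5322/17886, so in a sample of 6895 expect C·(M/N) marked.
E[R] = 5322 × 6895 / 17886 = 36695190 / 17886 ≈ 2051.6 → 2052

expected recaptures ≈ 2052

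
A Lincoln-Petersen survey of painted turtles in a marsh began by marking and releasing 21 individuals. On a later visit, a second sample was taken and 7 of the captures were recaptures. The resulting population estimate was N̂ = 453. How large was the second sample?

C = 151

From N = M·C/R: C = N·R / M = 453·7 / 21 = 3171 / 21 = 151.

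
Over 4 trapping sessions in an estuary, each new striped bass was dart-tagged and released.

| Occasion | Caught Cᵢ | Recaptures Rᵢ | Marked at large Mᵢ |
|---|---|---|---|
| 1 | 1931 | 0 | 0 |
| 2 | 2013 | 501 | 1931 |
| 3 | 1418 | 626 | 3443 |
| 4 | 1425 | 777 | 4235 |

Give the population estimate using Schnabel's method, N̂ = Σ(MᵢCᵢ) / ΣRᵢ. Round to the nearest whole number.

N ≈ 7775

Σ MᵢCᵢ = 0·1931 + 1931·2013 + 3443·1418 + 4235·1425 = 0 + 3887103 + 4882174 + 6034875 = 14804152
Σ Rᵢ = 0 + 501 + 626 + 777 = 1904
N̂ = 14804152 / 1904 ≈ 7775.3 → 7775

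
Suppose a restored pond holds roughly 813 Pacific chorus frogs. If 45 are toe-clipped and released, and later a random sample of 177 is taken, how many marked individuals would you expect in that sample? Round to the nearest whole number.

expected recaptures ≈ 10

Expected recaptures E[R] = M·C / N.
E[R] = 45 × 177 / 813 = 7965 / 813 ≈ 9.8 → 10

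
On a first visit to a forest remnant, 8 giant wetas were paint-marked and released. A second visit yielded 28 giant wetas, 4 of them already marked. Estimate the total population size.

N = 56

N = (8 × 28) / 4 = 224 / 4 = 56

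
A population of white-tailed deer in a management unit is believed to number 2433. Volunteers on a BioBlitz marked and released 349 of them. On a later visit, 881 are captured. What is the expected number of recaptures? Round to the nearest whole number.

expected recaptures ≈ 126

The marked fraction of the population is 349/2433, so in a sample of 881 expect C·(M/N) marked.
E[R] = 349 × 881 / 2433 = 307469 / 2433 ≈ 126.4 → 126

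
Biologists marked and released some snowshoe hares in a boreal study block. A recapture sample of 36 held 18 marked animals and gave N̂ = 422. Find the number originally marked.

From N = M·C/R: M = N·R / C = 422·18 / 36 = 7596 / 36 = 211.

M = 211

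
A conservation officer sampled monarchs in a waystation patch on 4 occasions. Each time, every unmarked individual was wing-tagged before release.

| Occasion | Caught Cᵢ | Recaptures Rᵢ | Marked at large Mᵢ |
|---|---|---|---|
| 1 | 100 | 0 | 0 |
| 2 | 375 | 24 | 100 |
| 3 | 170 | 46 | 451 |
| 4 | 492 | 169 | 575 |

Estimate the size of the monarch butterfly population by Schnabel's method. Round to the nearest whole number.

N ≈ 1661

Σ MᵢCᵢ = 0·100 + 100·375 + 451·170 + 575·492 = 0 + 37500 + 76670 + 282900 = 397070
Σ Rᵢ = 0 + 24 + 46 + 169 = 239
N̂ = 397070 / 239 ≈ 1661.4 → 1661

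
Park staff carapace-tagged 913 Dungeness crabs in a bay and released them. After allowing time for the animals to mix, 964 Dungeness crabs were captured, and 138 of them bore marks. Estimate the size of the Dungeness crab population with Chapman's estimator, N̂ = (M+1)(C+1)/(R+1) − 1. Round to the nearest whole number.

N̂ = (913+1)(964+1)/(138+1) − 1 = 914·965/139 − 1
= 882010/139 − 1 ≈ 6345.4 − 1 ≈ 6344.4 → 6344

N ≈ 6344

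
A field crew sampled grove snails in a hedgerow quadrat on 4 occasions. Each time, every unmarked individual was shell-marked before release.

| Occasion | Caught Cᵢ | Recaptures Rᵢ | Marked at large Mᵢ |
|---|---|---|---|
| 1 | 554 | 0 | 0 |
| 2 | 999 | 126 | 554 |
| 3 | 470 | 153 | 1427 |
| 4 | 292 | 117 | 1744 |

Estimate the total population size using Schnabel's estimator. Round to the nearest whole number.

Σ MᵢCᵢ = 0·554 + 554·999 + 1427·470 + 1744·292 = 0 + 553446 + 670690 + 509248 = 1733384
Σ Rᵢ = 0 + 126 + 153 + 117 = 396
N̂ = 1733384 / 396 ≈ 4377.2 → 4377

N ≈ 4377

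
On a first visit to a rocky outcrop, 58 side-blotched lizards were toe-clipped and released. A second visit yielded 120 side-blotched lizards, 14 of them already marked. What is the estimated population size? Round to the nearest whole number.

The marked fraction in the recapture sample should equal the marked fraction in the population: 14/120 = 58/N.
N = (58 × 120) / 14 = 6960 / 14 ≈ 497.1 → 497

N ≈ 497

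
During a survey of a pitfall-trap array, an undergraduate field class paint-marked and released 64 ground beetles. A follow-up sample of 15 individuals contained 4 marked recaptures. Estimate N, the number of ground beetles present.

The marked fraction in the recapture sample should equal the marked fraction in the population: 4/15 = 64/N.
N = (64 × 15) / 4 = 960 / 4 = 240

N = 240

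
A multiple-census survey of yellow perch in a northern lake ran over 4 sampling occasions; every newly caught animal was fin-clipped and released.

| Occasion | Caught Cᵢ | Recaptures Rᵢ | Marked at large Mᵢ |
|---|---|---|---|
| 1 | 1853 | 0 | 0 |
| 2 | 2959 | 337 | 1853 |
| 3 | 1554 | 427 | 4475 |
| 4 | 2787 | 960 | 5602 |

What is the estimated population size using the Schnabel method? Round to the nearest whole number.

Σ MᵢCᵢ = 0·1853 + 1853·2959 + 4475·1554 + 5602·2787 = 0 + 5483027 + 6954150 + 15612774 = 28049951
Σ Rᵢ = 0 + 337 + 427 + 960 = 1724
N̂ = 28049951 / 1724 ≈ 16270.3 → 16270

N ≈ 16,270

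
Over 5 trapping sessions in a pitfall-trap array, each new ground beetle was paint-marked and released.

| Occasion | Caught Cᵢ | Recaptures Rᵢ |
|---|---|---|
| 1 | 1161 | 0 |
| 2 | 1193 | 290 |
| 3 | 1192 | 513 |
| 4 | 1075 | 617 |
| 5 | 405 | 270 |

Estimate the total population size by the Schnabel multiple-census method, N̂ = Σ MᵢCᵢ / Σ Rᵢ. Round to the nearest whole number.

Marked at large before each occasion: Mᵢ = Σⱼ<ᵢ (Cⱼ − Rⱼ) → M1=0, M2=1161, M3=2064, M4=2743, M5=3201
Σ MᵢCᵢ = 0·1161 + 1161·1193 + 2064·1192 + 2743·1075 + 3201·405 = 0 + 1385073 + 2460288 + 2948725 + 1296405 = 8090491
Σ Rᵢ = 0 + 290 + 513 + 617 + 270 = 1690
N̂ = 8090491 / 1690 ≈ 4787.3 → 4787

N ≈ 4787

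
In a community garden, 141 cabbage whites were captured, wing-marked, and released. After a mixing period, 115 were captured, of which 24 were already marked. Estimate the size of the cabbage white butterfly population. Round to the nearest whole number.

N ≈ 676

Lincoln-Petersen assumes M/N = R/C, so N = M·C / R.
N = (141 × 115) / 24 = 16215 / 24 ≈ 675.6 → 676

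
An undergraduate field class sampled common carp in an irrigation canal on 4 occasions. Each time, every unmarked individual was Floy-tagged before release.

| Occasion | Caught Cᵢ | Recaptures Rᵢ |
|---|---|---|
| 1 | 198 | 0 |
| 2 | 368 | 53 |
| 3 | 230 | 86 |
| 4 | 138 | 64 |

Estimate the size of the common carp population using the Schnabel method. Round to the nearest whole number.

N ≈ 1387

Marked at large before each occasion: Mᵢ = Σⱼ<ᵢ (Cⱼ − Rⱼ) → M1=0, M2=198, M3=513, M4=657
Σ MᵢCᵢ = 0·198 + 198·368 + 513·230 + 657·138 = 0 + 72864 + 117990 + 90666 = 281520
Σ Rᵢ = 0 + 53 + 86 + 64 = 203
N̂ = 281520 / 203 ≈ 1386.8 → 1387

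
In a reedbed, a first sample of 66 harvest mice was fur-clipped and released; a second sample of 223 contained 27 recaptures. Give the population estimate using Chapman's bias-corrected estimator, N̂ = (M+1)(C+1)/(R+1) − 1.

N̂ = (66+1)(223+1)/(27+1) − 1 = 67·224/28 − 1
= 15008/28 − 1 = 536 − 1 = 535

N = 535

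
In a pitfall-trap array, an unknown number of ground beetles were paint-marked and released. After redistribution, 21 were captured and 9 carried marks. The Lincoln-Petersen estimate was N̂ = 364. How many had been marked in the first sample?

M = 156

From N = M·C/R: M = N·R / C = 364·9 / 21 = 3276 / 21 = 156.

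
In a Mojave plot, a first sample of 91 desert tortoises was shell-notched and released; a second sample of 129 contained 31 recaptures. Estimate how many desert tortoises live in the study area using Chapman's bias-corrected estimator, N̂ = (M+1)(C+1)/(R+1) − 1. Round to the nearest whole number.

N ≈ 373

N̂ = (91+1)(129+1)/(31+1) − 1 = 92·130/32 − 1
= 11960/32 − 1 ≈ 373.8 − 1 ≈ 372.8 → 373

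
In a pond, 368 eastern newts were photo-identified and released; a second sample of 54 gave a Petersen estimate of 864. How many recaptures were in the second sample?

From N = M·C/R: R = M·C / N = 368·54 / 864 = 19872 / 864 = 23.

R = 23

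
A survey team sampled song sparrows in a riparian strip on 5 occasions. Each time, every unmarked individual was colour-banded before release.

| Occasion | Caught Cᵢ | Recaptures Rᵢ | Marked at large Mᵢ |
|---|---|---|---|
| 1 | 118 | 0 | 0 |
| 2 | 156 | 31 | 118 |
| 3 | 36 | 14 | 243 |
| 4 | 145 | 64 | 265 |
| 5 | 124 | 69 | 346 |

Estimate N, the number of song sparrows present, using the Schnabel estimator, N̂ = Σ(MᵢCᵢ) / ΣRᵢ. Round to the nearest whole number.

N ≈ 609

Σ MᵢCᵢ = 0·118 + 118·156 + 243·36 + 265·145 + 346·124 = 0 + 18408 + 8748 + 38425 + 42904 = 108485
Σ Rᵢ = 0 + 31 + 14 + 64 + 69 = 178
N̂ = 108485 / 178 ≈ 609.47 → 609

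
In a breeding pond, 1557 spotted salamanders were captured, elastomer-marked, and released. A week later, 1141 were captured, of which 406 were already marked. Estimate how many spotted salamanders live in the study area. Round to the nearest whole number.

N = (1557 × 1141) / 406 = 1776537 / 406 ≈ 4375.7 → 4376

N ≈ 4376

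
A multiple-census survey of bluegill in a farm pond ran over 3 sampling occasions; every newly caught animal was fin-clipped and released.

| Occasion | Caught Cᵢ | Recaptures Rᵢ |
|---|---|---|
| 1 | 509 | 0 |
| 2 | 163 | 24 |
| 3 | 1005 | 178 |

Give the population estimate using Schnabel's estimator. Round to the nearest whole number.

Marked at large before each occasion: Mᵢ = Σⱼ<ᵢ (Cⱼ − Rⱼ) → M1=0, M2=509, M3=648
Σ MᵢCᵢ = 0·509 + 509·163 + 648·1005 = 0 + 82967 + 651240 = 734207
Σ Rᵢ = 0 + 24 + 178 = 202
N̂ = 734207 / 202 ≈ 3634.7 → 3635

N ≈ 3635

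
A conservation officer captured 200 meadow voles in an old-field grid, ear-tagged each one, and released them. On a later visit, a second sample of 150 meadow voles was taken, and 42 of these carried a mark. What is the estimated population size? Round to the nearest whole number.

N ≈ 714

The marked fraction in the recapture sample should equal the marked fraction in the population: 42/150 = 200/N.
N = (200 × 150) / 42 = 30000 / 42 ≈ 714.3 → 714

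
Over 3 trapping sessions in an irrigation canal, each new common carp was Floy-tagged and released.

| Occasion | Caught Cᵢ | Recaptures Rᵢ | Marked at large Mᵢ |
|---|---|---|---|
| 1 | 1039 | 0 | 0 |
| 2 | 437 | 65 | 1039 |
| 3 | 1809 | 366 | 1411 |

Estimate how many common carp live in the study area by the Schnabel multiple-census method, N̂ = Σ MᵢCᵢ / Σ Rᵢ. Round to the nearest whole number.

N ≈ 6976

Σ MᵢCᵢ = 0·1039 + 1039·437 + 1411·1809 = 0 + 454043 + 2552499 = 3006542
Σ Rᵢ = 0 + 65 + 366 = 431
N̂ = 3006542 / 431 ≈ 6975.7 → 6976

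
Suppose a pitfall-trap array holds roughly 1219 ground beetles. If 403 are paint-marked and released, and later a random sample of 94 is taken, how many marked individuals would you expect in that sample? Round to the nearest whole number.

The marked fraction of the population is 403/1219, so in a sample of 94 expect C·(M/N) marked.
E[R] = 403 × 94 / 1219 = 37882 / 1219 ≈ 31.1 → 31

expected recaptures ≈ 31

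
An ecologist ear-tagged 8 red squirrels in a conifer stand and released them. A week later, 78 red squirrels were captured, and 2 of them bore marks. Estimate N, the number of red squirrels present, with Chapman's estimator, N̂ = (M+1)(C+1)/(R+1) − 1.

N̂ = (8+1)(78+1)/(2+1) − 1 = 9·79/3 − 1
= 711/3 − 1 = 237 − 1 = 236

N = 236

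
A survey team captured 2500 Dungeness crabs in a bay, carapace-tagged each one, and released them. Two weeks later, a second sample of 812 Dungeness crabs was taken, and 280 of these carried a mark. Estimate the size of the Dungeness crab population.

The marked fraction in the recapture sample should equal the marked fraction in the population: 280/812 = 2500/N.
N = (2500 × 812) / 280 = 2030000 / 280 = 7250

N = 7250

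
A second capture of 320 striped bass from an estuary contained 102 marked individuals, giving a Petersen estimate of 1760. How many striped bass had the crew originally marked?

M = 561

From N = M·C/R: M = N·R / C = 1760·102 / 320 = 179520 / 320 = 561.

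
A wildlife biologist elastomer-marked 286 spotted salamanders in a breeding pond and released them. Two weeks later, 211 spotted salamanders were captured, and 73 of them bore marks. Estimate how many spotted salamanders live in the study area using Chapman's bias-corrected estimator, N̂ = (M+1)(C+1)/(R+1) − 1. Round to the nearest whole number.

N̂ = (286+1)(211+1)/(73+1) − 1 = 287·212/74 − 1
= 60844/74 − 1 ≈ 822.2 − 1 ≈ 821.2 → 821

N ≈ 821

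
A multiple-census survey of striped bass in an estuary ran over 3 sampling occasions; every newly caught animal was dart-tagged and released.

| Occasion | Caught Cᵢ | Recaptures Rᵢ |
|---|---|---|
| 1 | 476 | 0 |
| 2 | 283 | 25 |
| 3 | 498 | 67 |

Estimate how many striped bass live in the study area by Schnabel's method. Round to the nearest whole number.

Marked at large before each occasion: Mᵢ = Σⱼ<ᵢ (Cⱼ − Rⱼ) → M1=0, M2=476, M3=734
Σ MᵢCᵢ = 0·476 + 476·283 + 734·498 = 0 + 134708 + 365532 = 500240
Σ Rᵢ = 0 + 25 + 67 = 92
N̂ = 500240 / 92 ≈ 5437.4 → 5437

N ≈ 5437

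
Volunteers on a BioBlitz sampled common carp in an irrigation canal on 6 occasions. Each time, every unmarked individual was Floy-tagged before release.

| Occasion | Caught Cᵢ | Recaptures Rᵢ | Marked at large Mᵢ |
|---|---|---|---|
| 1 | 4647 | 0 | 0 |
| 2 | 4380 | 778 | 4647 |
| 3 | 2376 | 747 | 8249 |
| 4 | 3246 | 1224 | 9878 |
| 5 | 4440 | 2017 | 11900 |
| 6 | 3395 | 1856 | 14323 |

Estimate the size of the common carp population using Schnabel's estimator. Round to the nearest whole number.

Σ MᵢCᵢ = 0·4647 + 4647·4380 + 8249·2376 + 9878·3246 + 11900·4440 + 14323·3395 = 0 + 20353860 + 19599624 + 32063988 + 52836000 + 48626585 = 173480057
Σ Rᵢ = 0 + 778 + 747 + 1224 + 2017 + 1856 = 6622
N̂ = 173480057 / 6622 ≈ 26197.5 → 26198

N ≈ 26,198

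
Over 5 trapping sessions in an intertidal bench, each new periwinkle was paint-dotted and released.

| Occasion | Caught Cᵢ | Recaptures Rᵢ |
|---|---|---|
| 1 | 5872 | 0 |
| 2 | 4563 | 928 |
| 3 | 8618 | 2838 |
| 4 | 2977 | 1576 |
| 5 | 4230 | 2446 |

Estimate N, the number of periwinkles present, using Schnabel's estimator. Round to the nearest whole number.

N ≈ 28,868

Marked at large before each occasion: Mᵢ = Σⱼ<ᵢ (Cⱼ − Rⱼ) → M1=0, M2=5872, M3=9507, M4=15287, M5=16688
Σ MᵢCᵢ = 0·5872 + 5872·4563 + 9507·8618 + 15287·2977 + 16688·4230 = 0 + 26793936 + 81931326 + 45509399 + 70590240 = 224824901
Σ Rᵢ = 0 + 928 + 2838 + 1576 + 2446 = 7788
N̂ = 224824901 / 7788 ≈ 28868.1 → 28868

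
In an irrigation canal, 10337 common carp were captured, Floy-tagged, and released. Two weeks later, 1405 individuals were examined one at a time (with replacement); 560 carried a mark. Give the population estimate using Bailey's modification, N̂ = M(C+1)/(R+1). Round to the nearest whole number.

N̂ = 10337·(1405+1)/(560+1) = 10337·1406/561 = 14533822/561 ≈ 25907.0 → 25907

N ≈ 25,907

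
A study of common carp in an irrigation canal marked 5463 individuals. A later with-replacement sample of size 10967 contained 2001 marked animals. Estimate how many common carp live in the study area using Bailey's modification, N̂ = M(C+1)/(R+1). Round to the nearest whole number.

N̂ = 5463·(10967+1)/(2001+1) = 5463·10968/2002 = 59918184/2002 ≈ 29929.2 → 29929

N ≈ 29,929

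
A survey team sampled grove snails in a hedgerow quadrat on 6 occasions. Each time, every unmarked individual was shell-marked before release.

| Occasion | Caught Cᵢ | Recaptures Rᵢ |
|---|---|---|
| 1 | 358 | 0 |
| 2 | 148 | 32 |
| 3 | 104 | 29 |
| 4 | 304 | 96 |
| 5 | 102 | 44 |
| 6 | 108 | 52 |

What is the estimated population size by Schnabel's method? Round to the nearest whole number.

N ≈ 1717

Marked at large before each occasion: Mᵢ = Σⱼ<ᵢ (Cⱼ − Rⱼ) → M1=0, M2=358, M3=474, M4=549, M5=757, M6=815
Σ MᵢCᵢ = 0·358 + 358·148 + 474·104 + 549·304 + 757·102 + 815·108 = 0 + 52984 + 49296 + 166896 + 77214 + 88020 = 434410
Σ Rᵢ = 0 + 32 + 29 + 96 + 44 + 52 = 253
N̂ = 434410 / 253 ≈ 1717.0 → 1717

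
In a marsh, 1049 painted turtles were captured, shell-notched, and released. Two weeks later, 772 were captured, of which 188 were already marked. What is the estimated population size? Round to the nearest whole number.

N = (1049 × 772) / 188 = 809828 / 188 ≈ 4307.6 → 4308

N ≈ 4308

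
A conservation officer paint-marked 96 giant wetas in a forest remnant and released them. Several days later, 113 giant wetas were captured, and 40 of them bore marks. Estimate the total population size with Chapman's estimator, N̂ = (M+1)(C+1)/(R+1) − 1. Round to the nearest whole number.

N̂ = (96+1)(113+1)/(40+1) − 1 = 97·114/41 − 1
= 11058/41 − 1 ≈ 269.7 − 1 ≈ 268.7 → 269

N ≈ 269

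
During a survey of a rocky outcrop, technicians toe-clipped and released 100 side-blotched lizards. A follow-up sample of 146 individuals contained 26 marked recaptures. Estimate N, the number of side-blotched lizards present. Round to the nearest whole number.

N = (100 × 146) / 26 = 14600 / 26 ≈ 561.5 → 562

N ≈ 562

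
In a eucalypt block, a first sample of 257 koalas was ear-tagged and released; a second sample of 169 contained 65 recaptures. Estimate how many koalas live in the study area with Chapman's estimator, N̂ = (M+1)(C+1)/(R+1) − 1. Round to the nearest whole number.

N̂ = (257+1)(169+1)/(65+1) − 1 = 258·170/66 − 1
= 43860/66 − 1 ≈ 664.5 − 1 ≈ 663.5 → 664

N ≈ 664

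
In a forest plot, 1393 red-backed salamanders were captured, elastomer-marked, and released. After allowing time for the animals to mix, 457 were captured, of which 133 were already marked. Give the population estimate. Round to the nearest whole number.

N ≈ 4786

The marked fraction in the recapture sample should equal the marked fraction in the population: 133/457 = 1393/N.
N = (1393 × 457) / 133 = 636601 / 133 ≈ 4786.47 → 4786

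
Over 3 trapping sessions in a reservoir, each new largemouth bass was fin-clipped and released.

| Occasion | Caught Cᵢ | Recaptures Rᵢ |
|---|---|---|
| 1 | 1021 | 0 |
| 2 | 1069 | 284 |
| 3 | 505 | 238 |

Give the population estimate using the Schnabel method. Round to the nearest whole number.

N ≈ 3838

Marked at large before each occasion: Mᵢ = Σⱼ<ᵢ (Cⱼ − Rⱼ) → M1=0, M2=1021, M3=1806
Σ MᵢCᵢ = 0·1021 + 1021·1069 + 1806·505 = 0 + 1091449 + 912030 = 2003479
Σ Rᵢ = 0 + 284 + 238 = 522
N̂ = 2003479 / 522 ≈ 3838.1 → 3838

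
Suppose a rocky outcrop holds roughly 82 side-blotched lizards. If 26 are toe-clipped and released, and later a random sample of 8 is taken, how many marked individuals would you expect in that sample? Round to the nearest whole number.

Expected recaptures E[R] = M·C / N.
E[R] = 26 × 8 / 82 = 208 / 82 ≈ 2.5 → 3

expected recaptures ≈ 3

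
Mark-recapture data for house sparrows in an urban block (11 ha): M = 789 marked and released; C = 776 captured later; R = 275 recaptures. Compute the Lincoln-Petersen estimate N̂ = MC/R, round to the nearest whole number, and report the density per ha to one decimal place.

density ≈ 202.4 house sparrows per ha

N̂ = 789·776/275 = 612264/275 ≈ 2226.4 → 2226
Density = N̂ / area = 2226 / 11 ≈ 202.36 → 202.4 per ha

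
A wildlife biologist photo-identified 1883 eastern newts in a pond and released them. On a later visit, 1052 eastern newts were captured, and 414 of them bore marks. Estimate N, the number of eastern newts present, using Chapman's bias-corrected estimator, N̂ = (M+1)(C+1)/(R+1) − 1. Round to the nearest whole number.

N̂ = (1883+1)(1052+1)/(414+1) − 1 = 1884·1053/415 − 1
= 1983852/415 − 1 ≈ 4780.4 − 1 ≈ 4779.4 → 4779

N ≈ 4779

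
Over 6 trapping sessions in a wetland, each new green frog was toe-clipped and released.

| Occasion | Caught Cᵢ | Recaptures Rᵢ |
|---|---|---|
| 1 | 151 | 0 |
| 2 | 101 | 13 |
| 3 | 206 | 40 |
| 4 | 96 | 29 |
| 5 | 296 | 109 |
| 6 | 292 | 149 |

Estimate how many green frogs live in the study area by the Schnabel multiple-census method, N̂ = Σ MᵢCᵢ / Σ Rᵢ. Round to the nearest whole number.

Marked at large before each occasion: Mᵢ = Σⱼ<ᵢ (Cⱼ − Rⱼ) → M1=0, M2=151, M3=239, M4=405, M5=472, M6=659
Σ MᵢCᵢ = 0·151 + 151·101 + 239·206 + 405·96 + 472·296 + 659·292 = 0 + 15251 + 49234 + 38880 + 139712 + 192428 = 435505
Σ Rᵢ = 0 + 13 + 40 + 29 + 109 + 149 = 340
N̂ = 435505 / 340 ≈ 1280.9 → 1281

N ≈ 1281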